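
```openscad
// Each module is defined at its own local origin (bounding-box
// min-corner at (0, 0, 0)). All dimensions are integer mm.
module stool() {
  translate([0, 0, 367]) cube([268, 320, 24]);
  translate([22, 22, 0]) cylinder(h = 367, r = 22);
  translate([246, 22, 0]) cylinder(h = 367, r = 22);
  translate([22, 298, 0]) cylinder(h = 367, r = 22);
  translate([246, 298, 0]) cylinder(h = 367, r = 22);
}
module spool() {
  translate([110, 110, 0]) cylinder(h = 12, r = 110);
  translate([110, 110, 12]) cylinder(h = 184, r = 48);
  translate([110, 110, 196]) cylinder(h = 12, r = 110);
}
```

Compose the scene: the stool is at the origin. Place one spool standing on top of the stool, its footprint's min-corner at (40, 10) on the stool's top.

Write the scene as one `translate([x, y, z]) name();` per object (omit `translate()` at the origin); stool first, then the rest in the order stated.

stool();
translate([40, 10, 391]) spool();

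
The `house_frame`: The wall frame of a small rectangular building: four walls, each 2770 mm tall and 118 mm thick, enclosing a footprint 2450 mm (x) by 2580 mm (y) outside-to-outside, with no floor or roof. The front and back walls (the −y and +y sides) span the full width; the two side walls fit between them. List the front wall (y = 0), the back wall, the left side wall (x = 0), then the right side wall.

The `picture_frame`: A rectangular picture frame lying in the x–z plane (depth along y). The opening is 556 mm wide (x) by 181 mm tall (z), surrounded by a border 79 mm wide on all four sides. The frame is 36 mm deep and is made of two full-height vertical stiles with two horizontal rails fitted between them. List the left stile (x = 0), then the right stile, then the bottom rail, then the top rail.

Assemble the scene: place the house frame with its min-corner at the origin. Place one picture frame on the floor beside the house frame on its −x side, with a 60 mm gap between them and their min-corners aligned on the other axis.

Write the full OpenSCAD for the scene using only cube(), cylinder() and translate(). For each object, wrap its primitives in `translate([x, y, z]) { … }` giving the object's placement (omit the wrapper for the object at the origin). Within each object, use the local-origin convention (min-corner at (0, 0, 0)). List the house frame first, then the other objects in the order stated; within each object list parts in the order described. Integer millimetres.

cube([2450, 118, 2770]);
translate([0, 2462, 0]) cube([2450, 118, 2770]);
translate([0, 118, 0]) cube([118, 2344, 2770]);
translate([2332, 118, 0]) cube([118, 2344, 2770]);
translate([-774, 0, 0]) {
  cube([79, 36, 339]);
  translate([635, 0, 0]) cube([79, 36, 339]);
  translate([79, 0, 0]) cube([556, 36, 79]);
  translate([79, 0, 260]) cube([556, 36, 79]);
}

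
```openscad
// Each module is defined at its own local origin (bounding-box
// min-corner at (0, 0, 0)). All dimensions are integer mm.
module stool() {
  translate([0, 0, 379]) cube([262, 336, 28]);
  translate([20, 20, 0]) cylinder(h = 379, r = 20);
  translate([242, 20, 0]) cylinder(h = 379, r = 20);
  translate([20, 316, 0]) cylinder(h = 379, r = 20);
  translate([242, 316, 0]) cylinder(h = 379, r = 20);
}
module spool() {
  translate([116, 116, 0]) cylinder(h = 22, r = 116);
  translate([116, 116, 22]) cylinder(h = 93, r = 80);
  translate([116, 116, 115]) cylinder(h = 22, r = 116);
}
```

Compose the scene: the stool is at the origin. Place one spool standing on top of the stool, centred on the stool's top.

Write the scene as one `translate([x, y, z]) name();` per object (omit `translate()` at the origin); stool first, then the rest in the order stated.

stool();
translate([15, 52, 407]) spool();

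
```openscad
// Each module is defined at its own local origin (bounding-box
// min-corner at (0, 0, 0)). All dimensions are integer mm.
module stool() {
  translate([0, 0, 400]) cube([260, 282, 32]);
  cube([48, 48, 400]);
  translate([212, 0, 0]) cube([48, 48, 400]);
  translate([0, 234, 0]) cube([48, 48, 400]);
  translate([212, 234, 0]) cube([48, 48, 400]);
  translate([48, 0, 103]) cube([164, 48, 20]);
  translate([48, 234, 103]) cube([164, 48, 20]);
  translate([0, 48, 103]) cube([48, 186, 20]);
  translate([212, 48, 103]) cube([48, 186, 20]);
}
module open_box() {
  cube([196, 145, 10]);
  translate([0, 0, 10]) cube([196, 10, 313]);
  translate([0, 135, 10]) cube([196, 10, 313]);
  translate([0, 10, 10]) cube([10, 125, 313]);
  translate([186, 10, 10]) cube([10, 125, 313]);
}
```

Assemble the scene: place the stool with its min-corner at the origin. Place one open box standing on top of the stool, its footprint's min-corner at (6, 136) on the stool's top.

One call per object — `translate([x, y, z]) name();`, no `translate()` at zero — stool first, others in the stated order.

stool();
translate([6, 136, 432]) open_box();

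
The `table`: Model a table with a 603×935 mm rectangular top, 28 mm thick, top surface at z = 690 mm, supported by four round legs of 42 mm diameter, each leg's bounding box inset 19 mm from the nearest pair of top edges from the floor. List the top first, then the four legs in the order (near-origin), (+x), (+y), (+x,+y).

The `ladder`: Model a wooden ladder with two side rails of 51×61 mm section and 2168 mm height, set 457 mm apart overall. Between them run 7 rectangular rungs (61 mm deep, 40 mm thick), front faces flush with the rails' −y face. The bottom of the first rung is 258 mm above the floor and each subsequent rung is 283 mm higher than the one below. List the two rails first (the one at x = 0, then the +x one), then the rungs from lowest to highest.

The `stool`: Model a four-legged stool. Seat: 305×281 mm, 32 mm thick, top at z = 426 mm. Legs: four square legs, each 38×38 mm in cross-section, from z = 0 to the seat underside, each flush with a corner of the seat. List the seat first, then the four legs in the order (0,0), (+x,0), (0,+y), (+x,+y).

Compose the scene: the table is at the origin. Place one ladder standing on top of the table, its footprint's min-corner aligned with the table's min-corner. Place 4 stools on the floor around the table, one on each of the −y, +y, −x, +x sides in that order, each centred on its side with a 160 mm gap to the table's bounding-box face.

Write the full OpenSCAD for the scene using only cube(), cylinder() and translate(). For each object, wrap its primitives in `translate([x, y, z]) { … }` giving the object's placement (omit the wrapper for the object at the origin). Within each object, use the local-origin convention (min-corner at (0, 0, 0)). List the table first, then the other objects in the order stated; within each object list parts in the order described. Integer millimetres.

translate([0, 0, 662]) cube([603, 935, 28]);
translate([40, 40, 0]) cylinder(h = 662, r = 21);
translate([563, 40, 0]) cylinder(h = 662, r = 21);
translate([40, 895, 0]) cylinder(h = 662, r = 21);
translate([563, 895, 0]) cylinder(h = 662, r = 21);
translate([0, 0, 690]) {
  cube([51, 61, 2168]);
  translate([406, 0, 0]) cube([51, 61, 2168]);
  translate([51, 0, 258]) cube([355, 61, 40]);
  translate([51, 0, 541]) cube([355, 61, 40]);
  translate([51, 0, 824]) cube([355, 61, 40]);
  translate([51, 0, 1107]) cube([355, 61, 40]);
  translate([51, 0, 1390]) cube([355, 61, 40]);
  translate([51, 0, 1673]) cube([355, 61, 40]);
  translate([51, 0, 1956]) cube([355, 61, 40]);
}
translate([149, -441, 0]) {
  translate([0, 0, 394]) cube([305, 281, 32]);
  cube([38, 38, 394]);
  translate([267, 0, 0]) cube([38, 38, 394]);
  translate([0, 243, 0]) cube([38, 38, 394]);
  translate([267, 243, 0]) cube([38, 38, 394]);
}
translate([149, 1095, 0]) {
  translate([0, 0, 394]) cube([305, 281, 32]);
  cube([38, 38, 394]);
  translate([267, 0, 0]) cube([38, 38, 394]);
  translate([0, 243, 0]) cube([38, 38, 394]);
  translate([267, 243, 0]) cube([38, 38, 394]);
}
translate([-465, 327, 0]) {
  translate([0, 0, 394]) cube([305, 281, 32]);
  cube([38, 38, 394]);
  translate([267, 0, 0]) cube([38, 38, 394]);
  translate([0, 243, 0]) cube([38, 38, 394]);
  translate([267, 243, 0]) cube([38, 38, 394]);
}
translate([763, 327, 0]) {
  translate([0, 0, 394]) cube([305, 281, 32]);
  cube([38, 38, 394]);
  translate([267, 0, 0]) cube([38, 38, 394]);
  translate([0, 243, 0]) cube([38, 38, 394]);
  translate([267, 243, 0]) cube([38, 38, 394]);
}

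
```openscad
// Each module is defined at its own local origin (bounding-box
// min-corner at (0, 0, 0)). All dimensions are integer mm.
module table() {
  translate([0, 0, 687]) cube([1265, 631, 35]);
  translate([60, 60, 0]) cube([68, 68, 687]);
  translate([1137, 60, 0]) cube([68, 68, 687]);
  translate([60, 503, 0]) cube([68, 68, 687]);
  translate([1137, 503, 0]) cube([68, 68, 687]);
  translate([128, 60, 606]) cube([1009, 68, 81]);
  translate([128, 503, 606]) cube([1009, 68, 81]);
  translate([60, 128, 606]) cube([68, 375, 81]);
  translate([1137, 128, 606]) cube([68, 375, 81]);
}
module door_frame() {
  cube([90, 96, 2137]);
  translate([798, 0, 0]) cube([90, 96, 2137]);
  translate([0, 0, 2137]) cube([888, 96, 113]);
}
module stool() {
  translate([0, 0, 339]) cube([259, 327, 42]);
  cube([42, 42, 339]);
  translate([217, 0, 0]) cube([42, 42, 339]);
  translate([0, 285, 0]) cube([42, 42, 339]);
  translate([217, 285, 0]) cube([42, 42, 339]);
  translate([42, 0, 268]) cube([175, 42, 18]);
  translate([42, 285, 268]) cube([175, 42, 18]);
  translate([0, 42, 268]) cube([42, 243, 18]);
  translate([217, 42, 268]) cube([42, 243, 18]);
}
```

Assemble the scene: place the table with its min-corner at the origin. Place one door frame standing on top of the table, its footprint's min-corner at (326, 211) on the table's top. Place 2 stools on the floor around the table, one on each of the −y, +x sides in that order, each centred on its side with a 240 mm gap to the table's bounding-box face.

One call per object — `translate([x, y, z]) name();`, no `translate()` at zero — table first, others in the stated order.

table();
translate([326, 211, 722]) door_frame();
translate([503, -567, 0]) stool();
translate([1505, 152, 0]) stool();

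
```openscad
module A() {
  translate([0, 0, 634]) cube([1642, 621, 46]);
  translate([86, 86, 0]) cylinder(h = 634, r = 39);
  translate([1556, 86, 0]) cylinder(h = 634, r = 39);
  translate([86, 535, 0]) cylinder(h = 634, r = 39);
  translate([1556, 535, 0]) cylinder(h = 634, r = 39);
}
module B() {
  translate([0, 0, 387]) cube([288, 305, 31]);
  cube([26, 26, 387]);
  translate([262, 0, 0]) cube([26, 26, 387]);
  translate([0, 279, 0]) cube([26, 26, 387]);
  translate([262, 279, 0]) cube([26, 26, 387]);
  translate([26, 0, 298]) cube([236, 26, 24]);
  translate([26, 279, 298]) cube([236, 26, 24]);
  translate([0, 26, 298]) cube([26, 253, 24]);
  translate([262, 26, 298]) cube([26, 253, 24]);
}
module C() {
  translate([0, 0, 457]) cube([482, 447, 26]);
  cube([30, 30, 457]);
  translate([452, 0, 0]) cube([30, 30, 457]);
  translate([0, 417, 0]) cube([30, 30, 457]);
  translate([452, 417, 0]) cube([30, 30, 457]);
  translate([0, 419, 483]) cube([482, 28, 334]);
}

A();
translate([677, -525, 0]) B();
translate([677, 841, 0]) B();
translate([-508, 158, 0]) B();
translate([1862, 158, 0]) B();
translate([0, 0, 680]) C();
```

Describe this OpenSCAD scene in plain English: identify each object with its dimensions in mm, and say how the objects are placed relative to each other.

A is a rectangular dining table. The top is 1642×621×46 mm with its upper surface at z = 680 mm. It stands on four round legs of 78 mm diameter, each leg's bounding box inset 47 mm from the nearest pair of top edges, running from the floor to the underside of the top.

B is a four-legged stool. The seat is a 288×305×31 mm slab whose top surface is at z = 418 mm; four square legs, each 26×26 mm in cross-section, run from the floor (z = 0) to the underside of the seat, each flush with a corner of the seat. Four stretchers, 26 mm wide and 24 mm tall, connect adjacent legs with their undersides at z = 298 mm, each running between the inner faces of the legs it joins and aligned with the legs' outer faces on the other axis.

C is a chair. The seat is a 482×447×26 mm slab with its top at z = 483 mm, on four 30×30 mm corner legs (flush with the seat edges, standing on z = 0). A flat backrest 28 mm thick, 334 mm tall, spans the full seat width and rises from the seat top along its +y edge, rear face flush with the rear of the seat.

Four stools sit around the table at the −y, +y, −x, +x sides. The chair is on top of the table.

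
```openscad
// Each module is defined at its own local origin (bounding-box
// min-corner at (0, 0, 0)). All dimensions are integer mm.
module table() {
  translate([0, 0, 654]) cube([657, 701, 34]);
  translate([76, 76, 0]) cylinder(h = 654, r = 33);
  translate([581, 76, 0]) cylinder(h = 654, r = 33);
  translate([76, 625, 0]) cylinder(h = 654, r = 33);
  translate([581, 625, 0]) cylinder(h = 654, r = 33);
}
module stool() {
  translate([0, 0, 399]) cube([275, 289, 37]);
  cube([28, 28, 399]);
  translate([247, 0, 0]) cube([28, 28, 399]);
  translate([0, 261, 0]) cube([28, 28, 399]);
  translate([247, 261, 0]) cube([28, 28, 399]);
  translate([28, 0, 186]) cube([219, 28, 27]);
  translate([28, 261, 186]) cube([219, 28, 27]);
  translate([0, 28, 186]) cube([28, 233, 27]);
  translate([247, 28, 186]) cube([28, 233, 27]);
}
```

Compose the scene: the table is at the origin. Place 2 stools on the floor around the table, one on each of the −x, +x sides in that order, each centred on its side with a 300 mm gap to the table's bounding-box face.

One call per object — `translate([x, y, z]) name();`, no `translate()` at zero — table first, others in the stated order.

table();
translate([-575, 206, 0]) stool();
translate([957, 206, 0]) stool();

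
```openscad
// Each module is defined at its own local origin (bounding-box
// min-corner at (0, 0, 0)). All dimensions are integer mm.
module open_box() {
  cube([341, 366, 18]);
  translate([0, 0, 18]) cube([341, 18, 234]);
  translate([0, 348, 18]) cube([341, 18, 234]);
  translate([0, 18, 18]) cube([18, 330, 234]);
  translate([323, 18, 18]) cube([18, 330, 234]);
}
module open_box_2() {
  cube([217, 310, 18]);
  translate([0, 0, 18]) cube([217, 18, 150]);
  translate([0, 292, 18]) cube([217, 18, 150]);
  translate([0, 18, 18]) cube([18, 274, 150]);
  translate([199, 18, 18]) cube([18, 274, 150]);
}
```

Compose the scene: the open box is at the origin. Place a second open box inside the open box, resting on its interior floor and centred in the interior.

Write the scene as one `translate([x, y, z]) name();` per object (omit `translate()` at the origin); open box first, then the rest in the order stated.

open_box();
translate([62, 28, 18]) open_box_2();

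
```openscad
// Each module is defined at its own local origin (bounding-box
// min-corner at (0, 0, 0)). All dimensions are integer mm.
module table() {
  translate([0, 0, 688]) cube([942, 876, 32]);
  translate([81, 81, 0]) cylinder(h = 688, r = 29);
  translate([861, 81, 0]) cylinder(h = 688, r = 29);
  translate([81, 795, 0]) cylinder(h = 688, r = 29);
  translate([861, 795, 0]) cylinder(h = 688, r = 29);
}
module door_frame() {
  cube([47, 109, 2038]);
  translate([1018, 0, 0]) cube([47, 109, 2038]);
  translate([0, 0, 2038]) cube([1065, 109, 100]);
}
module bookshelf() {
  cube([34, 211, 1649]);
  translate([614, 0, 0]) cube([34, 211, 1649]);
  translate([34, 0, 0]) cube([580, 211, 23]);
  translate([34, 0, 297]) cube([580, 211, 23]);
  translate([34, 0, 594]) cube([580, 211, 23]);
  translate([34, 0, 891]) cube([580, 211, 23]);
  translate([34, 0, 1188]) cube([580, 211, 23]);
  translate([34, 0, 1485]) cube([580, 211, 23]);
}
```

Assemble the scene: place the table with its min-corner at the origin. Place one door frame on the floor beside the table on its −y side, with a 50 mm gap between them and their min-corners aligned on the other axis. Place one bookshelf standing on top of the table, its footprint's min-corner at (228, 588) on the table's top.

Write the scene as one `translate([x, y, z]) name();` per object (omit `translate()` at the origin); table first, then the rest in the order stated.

table();
translate([0, -159, 0]) door_frame();
translate([228, 588, 720]) bookshelf();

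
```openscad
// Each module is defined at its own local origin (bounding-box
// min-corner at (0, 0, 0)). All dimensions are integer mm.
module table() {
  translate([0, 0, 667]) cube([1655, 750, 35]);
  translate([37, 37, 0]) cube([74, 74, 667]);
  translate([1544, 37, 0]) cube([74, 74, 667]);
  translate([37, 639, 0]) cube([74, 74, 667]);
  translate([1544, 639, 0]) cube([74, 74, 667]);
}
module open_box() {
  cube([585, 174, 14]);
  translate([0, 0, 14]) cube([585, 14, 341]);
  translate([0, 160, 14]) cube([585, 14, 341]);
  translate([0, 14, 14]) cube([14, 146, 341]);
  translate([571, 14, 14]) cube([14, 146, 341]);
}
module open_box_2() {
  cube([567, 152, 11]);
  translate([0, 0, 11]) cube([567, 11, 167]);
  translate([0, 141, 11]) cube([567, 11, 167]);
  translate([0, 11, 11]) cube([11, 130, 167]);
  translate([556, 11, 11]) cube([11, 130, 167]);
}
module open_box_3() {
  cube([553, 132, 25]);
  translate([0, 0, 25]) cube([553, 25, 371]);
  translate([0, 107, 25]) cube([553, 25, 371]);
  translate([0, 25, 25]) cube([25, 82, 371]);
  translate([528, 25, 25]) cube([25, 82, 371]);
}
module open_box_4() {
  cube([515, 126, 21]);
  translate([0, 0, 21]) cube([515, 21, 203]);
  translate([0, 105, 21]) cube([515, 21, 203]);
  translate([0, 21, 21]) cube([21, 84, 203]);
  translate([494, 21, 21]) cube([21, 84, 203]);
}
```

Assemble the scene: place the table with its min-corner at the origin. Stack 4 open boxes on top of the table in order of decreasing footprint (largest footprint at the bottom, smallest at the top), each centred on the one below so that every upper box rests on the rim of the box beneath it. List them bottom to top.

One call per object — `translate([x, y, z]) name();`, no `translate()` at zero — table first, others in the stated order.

table();
translate([535, 288, 702]) open_box();
translate([544, 299, 1057]) open_box_2();
translate([551, 309, 1235]) open_box_3();
translate([570, 312, 1631]) open_box_4();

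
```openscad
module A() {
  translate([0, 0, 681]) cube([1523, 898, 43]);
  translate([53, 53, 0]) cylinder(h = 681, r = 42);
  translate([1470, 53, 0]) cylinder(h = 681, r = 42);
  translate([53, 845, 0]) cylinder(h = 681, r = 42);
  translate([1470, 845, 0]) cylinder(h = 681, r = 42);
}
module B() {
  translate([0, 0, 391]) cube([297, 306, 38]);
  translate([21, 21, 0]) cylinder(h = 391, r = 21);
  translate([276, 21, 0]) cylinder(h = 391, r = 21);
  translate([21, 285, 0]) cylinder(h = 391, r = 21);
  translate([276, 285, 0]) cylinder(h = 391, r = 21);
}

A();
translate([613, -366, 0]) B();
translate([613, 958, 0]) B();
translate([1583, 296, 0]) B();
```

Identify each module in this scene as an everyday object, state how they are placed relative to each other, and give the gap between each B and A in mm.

A is a table. B is a stool. Three stools sit around the table at the −y, +y, +x sides. The gap between each stool and the table is 60 mm.

Each stool's nearest face is 60 mm from the table's bounding box.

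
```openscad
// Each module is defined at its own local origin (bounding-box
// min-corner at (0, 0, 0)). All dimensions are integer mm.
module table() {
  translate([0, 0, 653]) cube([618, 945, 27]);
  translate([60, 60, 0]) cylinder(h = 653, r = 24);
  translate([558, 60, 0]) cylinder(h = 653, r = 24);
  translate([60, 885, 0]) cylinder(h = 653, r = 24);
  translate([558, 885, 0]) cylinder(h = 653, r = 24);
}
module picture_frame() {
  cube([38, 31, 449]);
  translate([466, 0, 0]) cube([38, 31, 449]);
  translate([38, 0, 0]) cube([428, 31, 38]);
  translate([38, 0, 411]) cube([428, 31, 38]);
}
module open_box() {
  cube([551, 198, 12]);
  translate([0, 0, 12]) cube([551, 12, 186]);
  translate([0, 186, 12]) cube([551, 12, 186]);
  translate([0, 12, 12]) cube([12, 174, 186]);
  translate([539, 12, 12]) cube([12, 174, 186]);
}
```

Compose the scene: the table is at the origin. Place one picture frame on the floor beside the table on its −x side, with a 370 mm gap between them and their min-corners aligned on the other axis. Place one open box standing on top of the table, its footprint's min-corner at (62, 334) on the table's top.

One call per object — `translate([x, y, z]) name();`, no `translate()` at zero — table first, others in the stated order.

table();
translate([-874, 0, 0]) picture_frame();
translate([62, 334, 680]) open_box();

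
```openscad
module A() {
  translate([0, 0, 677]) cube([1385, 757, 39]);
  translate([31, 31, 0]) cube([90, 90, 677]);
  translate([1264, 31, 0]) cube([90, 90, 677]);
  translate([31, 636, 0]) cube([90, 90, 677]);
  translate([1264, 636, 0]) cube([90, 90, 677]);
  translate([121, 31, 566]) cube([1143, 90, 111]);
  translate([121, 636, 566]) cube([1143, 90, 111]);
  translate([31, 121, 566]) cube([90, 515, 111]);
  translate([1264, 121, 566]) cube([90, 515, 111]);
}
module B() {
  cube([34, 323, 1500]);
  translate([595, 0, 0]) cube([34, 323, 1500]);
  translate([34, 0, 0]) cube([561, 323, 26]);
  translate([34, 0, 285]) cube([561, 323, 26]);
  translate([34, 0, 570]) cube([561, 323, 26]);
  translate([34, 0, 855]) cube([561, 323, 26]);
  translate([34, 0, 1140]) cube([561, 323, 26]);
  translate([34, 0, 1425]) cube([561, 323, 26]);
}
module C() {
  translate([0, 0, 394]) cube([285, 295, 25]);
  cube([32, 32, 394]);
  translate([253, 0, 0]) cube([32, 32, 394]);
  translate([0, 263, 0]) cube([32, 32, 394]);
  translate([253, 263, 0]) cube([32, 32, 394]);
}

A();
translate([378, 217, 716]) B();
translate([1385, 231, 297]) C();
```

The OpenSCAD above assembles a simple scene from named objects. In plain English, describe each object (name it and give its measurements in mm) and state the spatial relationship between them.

A is a rectangular dining table. The top is 1385×757×39 mm with its upper surface at z = 716 mm. It stands on four 90×90 mm square legs, each inset 31 mm from the nearest pair of top edges, running from the floor to the underside of the top. Four apron rails, 90 mm thick and 111 mm tall, run between adjacent legs with their top edges flush with the underside of the top and their outer faces flush with the legs' outer faces.

B is an open bookshelf. Two side panels, each 34 mm thick, 323 mm deep and 1500 mm tall, stand 629 mm apart (outside-to-outside). Between them sit 6 shelves, each 26 mm thick and 323 mm deep, spanning the full gap between the sides. The bottom shelf rests on the floor (its underside at z = 0) and the clear gap between one shelf's top and the next shelf's underside is 259 mm.

C is a simple wooden stool: a rectangular seat 285 mm (x) by 295 mm (y), 25 mm thick, top face at z = 419 mm, on four square legs, each 32×32 mm in cross-section. The legs rest on z = 0, each flush with a corner of the seat.

The bookshelf is on top of the table, centred. The stool is beside the table with their tops flush at z = 716.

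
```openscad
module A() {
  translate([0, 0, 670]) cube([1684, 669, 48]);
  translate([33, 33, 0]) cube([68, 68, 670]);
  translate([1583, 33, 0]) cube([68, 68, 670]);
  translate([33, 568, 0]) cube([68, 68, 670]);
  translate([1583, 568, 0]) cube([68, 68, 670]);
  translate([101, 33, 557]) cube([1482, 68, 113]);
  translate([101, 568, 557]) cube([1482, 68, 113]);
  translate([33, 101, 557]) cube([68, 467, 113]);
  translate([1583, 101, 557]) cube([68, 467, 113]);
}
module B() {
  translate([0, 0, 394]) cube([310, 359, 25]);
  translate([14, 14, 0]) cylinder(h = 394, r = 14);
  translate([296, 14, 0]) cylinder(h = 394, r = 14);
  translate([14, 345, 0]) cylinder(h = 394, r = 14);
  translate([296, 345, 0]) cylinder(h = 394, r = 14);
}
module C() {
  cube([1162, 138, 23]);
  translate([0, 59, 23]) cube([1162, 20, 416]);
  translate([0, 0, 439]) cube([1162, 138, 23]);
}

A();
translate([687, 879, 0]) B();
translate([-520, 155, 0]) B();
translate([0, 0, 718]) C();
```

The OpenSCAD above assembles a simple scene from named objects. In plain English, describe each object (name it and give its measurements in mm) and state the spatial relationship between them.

A is a rectangular dining table. The top is 1684×669×48 mm with its upper surface at z = 718 mm. It stands on four 68×68 mm square legs, each inset 33 mm from the nearest pair of top edges, running from the floor to the underside of the top. Four apron rails, 68 mm thick and 113 mm tall, run between adjacent legs with their top edges flush with the underside of the top and their outer faces flush with the legs' outer faces.

B is a four-legged stool. The seat is a 310×359×25 mm slab whose top surface is at z = 419 mm; four round legs, each 28 mm in diameter, run from the floor (z = 0) to the underside of the seat, each leg's axis is inset half a diameter from the nearest pair of seat edges (so the leg's bounding box is flush with the corner).

C is an I-beam lying along x, 1162 mm long. Overall section height 462 mm. Two flanges 138 mm wide (y) and 23 mm thick, one on the floor and one at the top; a web 20 mm thick runs between them, centred on the flange width.

Two stools sit around the table at the +y, −x sides. The I-beam is on top of the table.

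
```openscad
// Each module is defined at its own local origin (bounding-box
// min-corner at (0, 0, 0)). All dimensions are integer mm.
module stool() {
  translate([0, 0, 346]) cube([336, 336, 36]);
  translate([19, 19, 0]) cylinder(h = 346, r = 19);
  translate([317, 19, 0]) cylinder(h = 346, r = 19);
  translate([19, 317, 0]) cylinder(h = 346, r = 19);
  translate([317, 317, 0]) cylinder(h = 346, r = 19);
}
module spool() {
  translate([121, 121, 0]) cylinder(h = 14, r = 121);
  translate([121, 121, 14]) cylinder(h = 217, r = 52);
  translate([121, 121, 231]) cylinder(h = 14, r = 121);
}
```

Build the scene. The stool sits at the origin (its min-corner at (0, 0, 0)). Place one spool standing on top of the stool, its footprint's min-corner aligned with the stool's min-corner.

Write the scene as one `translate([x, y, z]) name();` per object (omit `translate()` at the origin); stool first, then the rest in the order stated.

stool();
translate([0, 0, 382]) spool();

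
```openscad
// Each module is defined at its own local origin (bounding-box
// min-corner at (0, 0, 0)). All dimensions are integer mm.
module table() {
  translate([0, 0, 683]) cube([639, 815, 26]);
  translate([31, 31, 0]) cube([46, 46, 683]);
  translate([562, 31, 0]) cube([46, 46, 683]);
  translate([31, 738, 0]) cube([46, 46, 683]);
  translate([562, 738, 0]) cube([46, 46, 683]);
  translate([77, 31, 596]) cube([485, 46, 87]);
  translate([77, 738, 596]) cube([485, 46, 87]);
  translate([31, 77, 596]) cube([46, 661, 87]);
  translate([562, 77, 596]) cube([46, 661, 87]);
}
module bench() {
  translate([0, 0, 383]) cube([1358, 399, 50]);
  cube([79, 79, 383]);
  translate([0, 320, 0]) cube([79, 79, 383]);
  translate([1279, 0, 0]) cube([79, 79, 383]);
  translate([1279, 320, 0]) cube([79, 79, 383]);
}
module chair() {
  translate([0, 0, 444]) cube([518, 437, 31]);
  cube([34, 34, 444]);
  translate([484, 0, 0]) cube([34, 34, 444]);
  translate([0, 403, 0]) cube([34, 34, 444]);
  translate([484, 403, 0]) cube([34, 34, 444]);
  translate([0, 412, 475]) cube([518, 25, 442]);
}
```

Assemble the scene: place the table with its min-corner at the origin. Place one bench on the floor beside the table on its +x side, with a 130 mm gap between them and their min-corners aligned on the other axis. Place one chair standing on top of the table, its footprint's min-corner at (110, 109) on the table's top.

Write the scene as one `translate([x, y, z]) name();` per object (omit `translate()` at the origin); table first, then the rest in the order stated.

table();
translate([769, 0, 0]) bench();
translate([110, 109, 709]) chair();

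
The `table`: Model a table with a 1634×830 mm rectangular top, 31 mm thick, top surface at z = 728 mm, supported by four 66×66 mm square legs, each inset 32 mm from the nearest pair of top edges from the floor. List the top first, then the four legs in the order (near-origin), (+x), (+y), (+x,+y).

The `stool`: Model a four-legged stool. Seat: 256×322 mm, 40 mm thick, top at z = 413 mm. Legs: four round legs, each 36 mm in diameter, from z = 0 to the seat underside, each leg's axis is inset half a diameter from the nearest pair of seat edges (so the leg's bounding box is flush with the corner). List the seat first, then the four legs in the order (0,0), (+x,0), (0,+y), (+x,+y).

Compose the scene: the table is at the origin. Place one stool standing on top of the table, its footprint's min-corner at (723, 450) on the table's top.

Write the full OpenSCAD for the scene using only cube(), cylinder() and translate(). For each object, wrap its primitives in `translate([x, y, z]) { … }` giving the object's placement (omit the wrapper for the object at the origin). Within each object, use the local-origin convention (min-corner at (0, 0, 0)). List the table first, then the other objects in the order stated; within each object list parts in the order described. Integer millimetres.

translate([0, 0, 697]) cube([1634, 830, 31]);
translate([32, 32, 0]) cube([66, 66, 697]);
translate([1536, 32, 0]) cube([66, 66, 697]);
translate([32, 732, 0]) cube([66, 66, 697]);
translate([1536, 732, 0]) cube([66, 66, 697]);
translate([723, 450, 728]) {
  translate([0, 0, 373]) cube([256, 322, 40]);
  translate([18, 18, 0]) cylinder(h = 373, r = 18);
  translate([238, 18, 0]) cylinder(h = 373, r = 18);
  translate([18, 304, 0]) cylinder(h = 373, r = 18);
  translate([238, 304, 0]) cylinder(h = 373, r = 18);
}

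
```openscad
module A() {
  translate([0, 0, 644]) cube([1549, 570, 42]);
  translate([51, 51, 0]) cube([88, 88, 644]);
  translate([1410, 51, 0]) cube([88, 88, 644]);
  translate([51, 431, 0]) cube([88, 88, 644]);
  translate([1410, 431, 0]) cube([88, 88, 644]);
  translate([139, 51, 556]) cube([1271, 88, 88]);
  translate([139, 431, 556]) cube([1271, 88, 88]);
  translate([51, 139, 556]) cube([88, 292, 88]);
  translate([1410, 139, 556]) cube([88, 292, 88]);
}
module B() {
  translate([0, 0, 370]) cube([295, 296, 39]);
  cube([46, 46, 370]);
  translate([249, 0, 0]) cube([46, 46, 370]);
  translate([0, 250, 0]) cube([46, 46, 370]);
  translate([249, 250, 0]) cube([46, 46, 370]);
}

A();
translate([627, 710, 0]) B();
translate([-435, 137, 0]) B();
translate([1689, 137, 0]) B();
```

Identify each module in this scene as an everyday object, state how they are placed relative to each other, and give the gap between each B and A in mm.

Each stool's nearest face is 140 mm from the table's bounding box.

A is a table. B is a stool. Three stools sit around the table at the +y, −x, +x sides. The gap between each stool and the table is 140 mm.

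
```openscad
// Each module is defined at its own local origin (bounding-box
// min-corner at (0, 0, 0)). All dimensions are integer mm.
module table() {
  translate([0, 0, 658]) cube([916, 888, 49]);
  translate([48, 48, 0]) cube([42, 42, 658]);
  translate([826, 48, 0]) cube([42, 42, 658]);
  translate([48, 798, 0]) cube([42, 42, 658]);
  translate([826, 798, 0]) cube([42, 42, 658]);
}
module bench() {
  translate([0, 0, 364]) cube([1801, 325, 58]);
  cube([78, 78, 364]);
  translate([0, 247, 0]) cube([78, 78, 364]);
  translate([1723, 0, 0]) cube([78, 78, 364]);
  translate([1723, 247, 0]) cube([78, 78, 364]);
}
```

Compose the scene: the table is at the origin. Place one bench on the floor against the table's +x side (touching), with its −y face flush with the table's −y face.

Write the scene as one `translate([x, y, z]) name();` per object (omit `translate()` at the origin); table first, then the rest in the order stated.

table();
translate([916, 0, 0]) bench();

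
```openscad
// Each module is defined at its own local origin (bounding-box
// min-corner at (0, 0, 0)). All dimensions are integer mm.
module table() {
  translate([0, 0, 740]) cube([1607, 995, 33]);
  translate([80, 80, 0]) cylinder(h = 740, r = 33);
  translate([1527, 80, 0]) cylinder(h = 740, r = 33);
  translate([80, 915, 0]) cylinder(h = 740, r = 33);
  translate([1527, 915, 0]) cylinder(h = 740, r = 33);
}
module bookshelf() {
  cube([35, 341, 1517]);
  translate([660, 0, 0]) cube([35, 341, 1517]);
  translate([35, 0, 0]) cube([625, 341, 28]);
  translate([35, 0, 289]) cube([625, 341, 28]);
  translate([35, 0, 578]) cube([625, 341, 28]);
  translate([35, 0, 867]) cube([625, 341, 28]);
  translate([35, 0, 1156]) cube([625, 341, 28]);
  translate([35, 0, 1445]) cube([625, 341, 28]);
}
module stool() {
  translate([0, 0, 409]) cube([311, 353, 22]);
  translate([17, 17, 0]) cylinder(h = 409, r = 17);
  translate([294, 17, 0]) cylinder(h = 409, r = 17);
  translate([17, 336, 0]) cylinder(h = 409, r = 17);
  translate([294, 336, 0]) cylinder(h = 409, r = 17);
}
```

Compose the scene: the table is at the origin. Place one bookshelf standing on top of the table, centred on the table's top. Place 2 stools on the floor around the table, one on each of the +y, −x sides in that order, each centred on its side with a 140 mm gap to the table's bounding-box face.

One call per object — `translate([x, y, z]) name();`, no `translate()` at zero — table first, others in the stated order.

table();
translate([456, 327, 773]) bookshelf();
translate([648, 1135, 0]) stool();
translate([-451, 321, 0]) stool();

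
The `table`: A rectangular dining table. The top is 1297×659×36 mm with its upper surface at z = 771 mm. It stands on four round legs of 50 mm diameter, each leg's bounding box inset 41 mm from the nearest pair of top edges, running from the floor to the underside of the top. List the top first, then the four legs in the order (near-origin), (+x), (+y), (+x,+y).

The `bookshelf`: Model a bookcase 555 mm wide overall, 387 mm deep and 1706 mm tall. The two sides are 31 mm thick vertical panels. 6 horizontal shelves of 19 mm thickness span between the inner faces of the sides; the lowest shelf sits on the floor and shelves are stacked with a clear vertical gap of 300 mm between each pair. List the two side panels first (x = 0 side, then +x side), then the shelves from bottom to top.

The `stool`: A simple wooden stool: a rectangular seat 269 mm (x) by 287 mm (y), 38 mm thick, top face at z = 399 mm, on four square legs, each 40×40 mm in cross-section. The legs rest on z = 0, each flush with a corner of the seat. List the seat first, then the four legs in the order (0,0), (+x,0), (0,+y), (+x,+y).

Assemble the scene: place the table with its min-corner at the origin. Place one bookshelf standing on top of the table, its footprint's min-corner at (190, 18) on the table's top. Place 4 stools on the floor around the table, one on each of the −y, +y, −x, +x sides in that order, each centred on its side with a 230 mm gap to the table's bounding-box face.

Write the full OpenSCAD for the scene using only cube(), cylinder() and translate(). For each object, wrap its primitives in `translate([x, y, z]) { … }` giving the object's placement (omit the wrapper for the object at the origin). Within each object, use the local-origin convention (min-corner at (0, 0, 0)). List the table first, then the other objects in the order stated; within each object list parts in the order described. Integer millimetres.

translate([0, 0, 735]) cube([1297, 659, 36]);
translate([66, 66, 0]) cylinder(h = 735, r = 25);
translate([1231, 66, 0]) cylinder(h = 735, r = 25);
translate([66, 593, 0]) cylinder(h = 735, r = 25);
translate([1231, 593, 0]) cylinder(h = 735, r = 25);
translate([190, 18, 771]) {
  cube([31, 387, 1706]);
  translate([524, 0, 0]) cube([31, 387, 1706]);
  translate([31, 0, 0]) cube([493, 387, 19]);
  translate([31, 0, 319]) cube([493, 387, 19]);
  translate([31, 0, 638]) cube([493, 387, 19]);
  translate([31, 0, 957]) cube([493, 387, 19]);
  translate([31, 0, 1276]) cube([493, 387, 19]);
  translate([31, 0, 1595]) cube([493, 387, 19]);
}
translate([514, -517, 0]) {
  translate([0, 0, 361]) cube([269, 287, 38]);
  cube([40, 40, 361]);
  translate([229, 0, 0]) cube([40, 40, 361]);
  translate([0, 247, 0]) cube([40, 40, 361]);
  translate([229, 247, 0]) cube([40, 40, 361]);
}
translate([514, 889, 0]) {
  translate([0, 0, 361]) cube([269, 287, 38]);
  cube([40, 40, 361]);
  translate([229, 0, 0]) cube([40, 40, 361]);
  translate([0, 247, 0]) cube([40, 40, 361]);
  translate([229, 247, 0]) cube([40, 40, 361]);
}
translate([-499, 186, 0]) {
  translate([0, 0, 361]) cube([269, 287, 38]);
  cube([40, 40, 361]);
  translate([229, 0, 0]) cube([40, 40, 361]);
  translate([0, 247, 0]) cube([40, 40, 361]);
  translate([229, 247, 0]) cube([40, 40, 361]);
}
translate([1527, 186, 0]) {
  translate([0, 0, 361]) cube([269, 287, 38]);
  cube([40, 40, 361]);
  translate([229, 0, 0]) cube([40, 40, 361]);
  translate([0, 247, 0]) cube([40, 40, 361]);
  translate([229, 247, 0]) cube([40, 40, 361]);
}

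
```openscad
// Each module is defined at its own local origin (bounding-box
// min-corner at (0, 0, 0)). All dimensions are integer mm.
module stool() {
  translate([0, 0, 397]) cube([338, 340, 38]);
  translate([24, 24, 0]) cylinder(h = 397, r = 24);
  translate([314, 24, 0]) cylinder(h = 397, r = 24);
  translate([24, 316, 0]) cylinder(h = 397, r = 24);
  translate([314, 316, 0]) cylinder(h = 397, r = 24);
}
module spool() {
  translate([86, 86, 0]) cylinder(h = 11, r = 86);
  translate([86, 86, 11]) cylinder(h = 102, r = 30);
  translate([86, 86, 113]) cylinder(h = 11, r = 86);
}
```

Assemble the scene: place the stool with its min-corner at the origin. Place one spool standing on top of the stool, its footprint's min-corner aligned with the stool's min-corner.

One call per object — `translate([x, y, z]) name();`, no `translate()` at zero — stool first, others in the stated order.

stool();
translate([0, 0, 435]) spool();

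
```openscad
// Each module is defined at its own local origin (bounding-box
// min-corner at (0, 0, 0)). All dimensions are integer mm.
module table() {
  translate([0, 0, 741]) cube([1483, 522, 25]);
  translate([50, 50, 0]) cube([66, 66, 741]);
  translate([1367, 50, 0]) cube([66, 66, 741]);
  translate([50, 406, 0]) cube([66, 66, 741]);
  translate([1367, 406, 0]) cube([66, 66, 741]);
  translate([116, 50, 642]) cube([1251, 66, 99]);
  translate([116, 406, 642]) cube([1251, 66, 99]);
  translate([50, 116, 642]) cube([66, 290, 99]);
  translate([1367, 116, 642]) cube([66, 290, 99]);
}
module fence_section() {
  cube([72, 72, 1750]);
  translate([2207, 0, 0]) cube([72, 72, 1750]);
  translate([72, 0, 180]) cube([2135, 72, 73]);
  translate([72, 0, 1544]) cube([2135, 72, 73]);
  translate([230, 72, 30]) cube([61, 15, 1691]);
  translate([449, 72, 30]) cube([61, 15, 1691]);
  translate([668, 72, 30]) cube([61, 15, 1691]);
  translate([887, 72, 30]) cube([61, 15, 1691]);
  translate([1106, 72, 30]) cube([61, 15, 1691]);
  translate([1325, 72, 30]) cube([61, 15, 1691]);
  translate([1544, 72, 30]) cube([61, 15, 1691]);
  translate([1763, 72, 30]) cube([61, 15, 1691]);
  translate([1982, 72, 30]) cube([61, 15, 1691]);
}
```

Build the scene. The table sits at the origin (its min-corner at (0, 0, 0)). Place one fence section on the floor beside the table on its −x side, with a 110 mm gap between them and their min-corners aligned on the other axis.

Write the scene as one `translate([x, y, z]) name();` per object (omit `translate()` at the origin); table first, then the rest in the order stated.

table();
translate([-2389, 0, 0]) fence_section();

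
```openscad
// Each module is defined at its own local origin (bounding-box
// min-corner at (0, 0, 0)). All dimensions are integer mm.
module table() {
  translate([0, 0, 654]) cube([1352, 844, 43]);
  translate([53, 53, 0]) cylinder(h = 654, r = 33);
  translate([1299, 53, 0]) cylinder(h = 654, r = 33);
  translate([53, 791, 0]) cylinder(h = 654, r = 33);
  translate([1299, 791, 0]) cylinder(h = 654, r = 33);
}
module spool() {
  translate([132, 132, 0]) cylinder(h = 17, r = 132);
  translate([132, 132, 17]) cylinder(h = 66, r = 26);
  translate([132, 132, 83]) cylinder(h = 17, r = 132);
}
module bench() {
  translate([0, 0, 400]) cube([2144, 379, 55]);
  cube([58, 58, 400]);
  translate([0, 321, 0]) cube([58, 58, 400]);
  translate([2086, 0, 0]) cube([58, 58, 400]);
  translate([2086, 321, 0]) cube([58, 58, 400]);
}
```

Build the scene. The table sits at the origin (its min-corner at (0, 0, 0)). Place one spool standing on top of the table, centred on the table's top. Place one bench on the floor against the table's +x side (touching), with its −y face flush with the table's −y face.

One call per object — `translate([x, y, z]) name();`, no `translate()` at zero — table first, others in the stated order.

table();
translate([544, 290, 697]) spool();
translate([1352, 0, 0]) bench();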